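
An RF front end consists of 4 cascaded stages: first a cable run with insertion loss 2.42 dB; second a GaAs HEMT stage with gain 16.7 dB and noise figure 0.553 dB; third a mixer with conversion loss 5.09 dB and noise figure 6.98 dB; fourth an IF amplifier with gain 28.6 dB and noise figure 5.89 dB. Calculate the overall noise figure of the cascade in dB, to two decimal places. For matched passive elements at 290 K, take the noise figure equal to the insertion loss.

3.94 dB

Convert to linear (a loss of L dB is a gain of −L dB): F_i = 10^(NF_i/10), G_i = 10^(G_i,dB/10)
  Stage 1: F_1 = 10^(2.42/10) = 1.746, G_1 = 10^(−2.42/10) = 0.5728
  Stage 2: F_2 = 10^(0.553/10) = 1.136, G_2 = 10^(16.7/10) = 46.77
  Stage 3: F_3 = 10^(6.98/10) = 4.989, G_3 = 10^(−5.09/10) = 0.3097
  Stage 4: F_4 = 10^(5.89/10) = 3.882, G_4 = 10^(28.6/10) = 724.4
Friis cascade:
  F = 1.746 + (1.136 − 1)/0.5728 + (4.989 − 1)/26.79 + (3.882 − 1)/8.299 = 2.479
NF = 10 log₁₀(2.479) = 3.94 dB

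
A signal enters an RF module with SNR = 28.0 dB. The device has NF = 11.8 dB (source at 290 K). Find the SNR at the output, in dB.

By definition F = SNR_in/SNR_out, so in dB: SNR_out = SNR_in − NF
SNR_out = 28.0 − 11.8 = 16.2 dB

16.2 dB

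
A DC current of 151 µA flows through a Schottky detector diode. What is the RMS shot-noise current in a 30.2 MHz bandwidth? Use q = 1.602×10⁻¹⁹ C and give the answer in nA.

I_n = √(2qI·B)
2qI·B = 2 × 1.602×10⁻¹⁹ × 1.51×10⁻⁴ × 3.02×10⁷ = 1.46×10⁻¹⁵ A²
I_n = √(1.46×10⁻¹⁵) = 3.82×10⁻⁸ A = 38.2 nA

38.2 nA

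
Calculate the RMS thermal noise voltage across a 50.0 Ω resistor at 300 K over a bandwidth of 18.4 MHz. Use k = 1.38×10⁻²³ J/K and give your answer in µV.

V_n = √(4kTRB)
4kTRB = 4 × 1.38×10⁻²³ × 300 × 5.00×10¹ × 1.84×10⁷ = 1.52×10⁻¹¹ V²
V_n = √(1.52×10⁻¹¹) = 3.90×10⁻⁶ V = 3.90 µV

3.90 µV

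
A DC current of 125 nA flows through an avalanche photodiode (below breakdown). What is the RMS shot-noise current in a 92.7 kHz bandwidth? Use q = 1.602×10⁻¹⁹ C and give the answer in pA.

60.9 pA

I_n = √(2qI·B)
2qI·B = 2 × 1.602×10⁻¹⁹ × 1.25×10⁻⁷ × 9.27×10⁴ = 3.71×10⁻²¹ A²
I_n = √(3.71×10⁻²¹) = 6.09×10⁻¹¹ A = 60.9 pA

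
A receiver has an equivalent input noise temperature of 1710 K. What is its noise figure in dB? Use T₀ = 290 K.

8.39 dB

F = 1 + T_e/T₀ = 1 + 1710/290 = 6.89655
NF = 10 log₁₀(6.89655) = 8.39 dB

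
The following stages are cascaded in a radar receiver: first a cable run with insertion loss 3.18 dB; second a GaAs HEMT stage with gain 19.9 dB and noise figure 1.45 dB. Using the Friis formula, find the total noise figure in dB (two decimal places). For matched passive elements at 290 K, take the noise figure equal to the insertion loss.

Convert to linear (a loss of L dB is a gain of −L dB): F_i = 10^(NF_i/10), G_i = 10^(G_i,dB/10)
  Stage 1: F_1 = 10^(3.18/10) = 2.080, G_1 = 10^(−3.18/10) = 0.4808
  Stage 2: F_2 = 10^(1.45/10) = 1.396, G_2 = 10^(19.9/10) = 97.72
Friis cascade:
  F = 2.080 + (1.396 − 1)/0.4808 = 2.904
NF = 10 log₁₀(2.904) = 4.63 dB

4.63 dB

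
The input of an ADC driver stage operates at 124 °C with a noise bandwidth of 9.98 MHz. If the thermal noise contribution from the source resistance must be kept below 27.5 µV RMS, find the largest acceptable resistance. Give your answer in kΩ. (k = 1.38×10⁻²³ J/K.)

3.46 kΩ

T = 124 °C + 273.15 = 397.15 K
Johnson–Nyquist: V_n = √(4kTRB) ⇒ R = V_n² / (4kTB)
4kTB = 4 × 1.38×10⁻²³ × 397.15 × 9.98×10⁶ = 2.19×10⁻¹³
R = (2.75×10⁻⁵)² / 2.19×10⁻¹³ = 3.46×10³ Ω = 3.46 kΩ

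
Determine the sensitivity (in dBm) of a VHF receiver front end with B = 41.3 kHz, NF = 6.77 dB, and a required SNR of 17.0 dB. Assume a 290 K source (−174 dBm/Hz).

−104.1 dBm

Sensitivity = −174 + 10 log₁₀(B) + NF + SNR_min
= −174 + 46.16 + 6.77 + 17.0
= −104.07 dBm → −104.1 dBm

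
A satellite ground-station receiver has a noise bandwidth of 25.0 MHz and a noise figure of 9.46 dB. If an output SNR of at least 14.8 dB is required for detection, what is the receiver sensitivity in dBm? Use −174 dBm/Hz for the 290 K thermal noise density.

Sensitivity = −174 + 10 log₁₀(B) + NF + SNR_min
= −174 + 73.98 + 9.46 + 14.8
= −75.76 dBm → −75.8 dBm

−75.8 dBm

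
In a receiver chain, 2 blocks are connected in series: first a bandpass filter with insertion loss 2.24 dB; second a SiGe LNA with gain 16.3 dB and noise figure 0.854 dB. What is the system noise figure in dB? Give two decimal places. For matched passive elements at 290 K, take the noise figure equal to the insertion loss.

Convert to linear (a loss of L dB is a gain of −L dB): F_i = 10^(NF_i/10), G_i = 10^(G_i,dB/10)
  Stage 1: F_1 = 10^(2.24/10) = 1.675, G_1 = 10^(−2.24/10) = 0.5970
  Stage 2: F_2 = 10^(0.854/10) = 1.217, G_2 = 10^(16.3/10) = 42.66
Friis cascade:
  F = 1.675 + (1.217 − 1)/0.5970 = 2.039
NF = 10 log₁₀(2.039) = 3.09 dB

3.09 dB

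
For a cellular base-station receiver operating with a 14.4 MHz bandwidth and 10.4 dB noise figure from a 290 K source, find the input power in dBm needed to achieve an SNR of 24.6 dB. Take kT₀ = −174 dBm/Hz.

Sensitivity = −174 + 10 log₁₀(B) + NF + SNR_min
= −174 + 71.58 + 10.4 + 24.6
= −67.42 dBm → −67.4 dBm

−67.4 dBm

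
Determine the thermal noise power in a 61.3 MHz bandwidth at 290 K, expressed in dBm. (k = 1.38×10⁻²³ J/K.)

P_n = kTB = 1.38×10⁻²³ × 290 × 6.13×10⁷ = 2.45×10⁻¹³ W
In dBm: 10 log₁₀(2.45×10⁻¹³ / 10⁻³) = −96.1 dBm

−96.1 dBm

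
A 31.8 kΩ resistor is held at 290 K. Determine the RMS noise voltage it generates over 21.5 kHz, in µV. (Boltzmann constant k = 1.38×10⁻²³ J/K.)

V_n = √(4kTRB)
4kTRB = 4 × 1.38×10⁻²³ × 290 × 3.18×10⁴ × 2.15×10⁴ = 1.09×10⁻¹¹ V²
V_n = √(1.09×10⁻¹¹) = 3.31×10⁻⁶ V = 3.31 µV

3.31 µV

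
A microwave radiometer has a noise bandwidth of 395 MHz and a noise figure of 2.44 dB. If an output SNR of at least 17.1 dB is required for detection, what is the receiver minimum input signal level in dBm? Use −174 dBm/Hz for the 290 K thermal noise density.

−68.5 dBm

Sensitivity = −174 + 10 log₁₀(B) + NF + SNR_min
= −174 + 85.97 + 2.44 + 17.1
= −68.49 dBm → −68.5 dBm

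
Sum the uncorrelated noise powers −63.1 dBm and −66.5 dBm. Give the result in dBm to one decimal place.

−61.5 dBm

Convert to linear, add, convert back:
P₁ = 4.90×10⁻¹⁰ W, P₂ = 2.24×10⁻¹⁰ W
P_tot = 7.14×10⁻¹⁰ W → 10 log₁₀(P_tot / 10⁻³) = −61.5 dBm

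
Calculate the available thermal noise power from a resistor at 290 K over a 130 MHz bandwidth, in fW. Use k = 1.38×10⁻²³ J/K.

P_n = kTB = 1.38×10⁻²³ × 290 × 1.30×10⁸ = 5.20×10⁻¹³ W = 520 fW

520 fW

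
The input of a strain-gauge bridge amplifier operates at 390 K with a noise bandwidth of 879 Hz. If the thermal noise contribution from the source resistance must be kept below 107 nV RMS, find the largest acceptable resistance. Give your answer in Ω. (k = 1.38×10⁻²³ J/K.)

Johnson–Nyquist: V_n = √(4kTRB) ⇒ R = V_n² / (4kTB)
4kTB = 4 × 1.38×10⁻²³ × 390 × 8.79×10² = 1.89×10⁻¹⁷
R = (1.07×10⁻⁷)² / 1.89×10⁻¹⁷ = 6.05×10² Ω = 605 Ω

605 Ω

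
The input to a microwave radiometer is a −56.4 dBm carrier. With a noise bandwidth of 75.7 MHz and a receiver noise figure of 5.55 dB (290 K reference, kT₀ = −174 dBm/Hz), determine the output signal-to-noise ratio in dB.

33.3 dB

Noise floor: N = −174 + 10 log₁₀(B) + NF
10 log₁₀(7.57×10⁷) = 78.79 dB
N = −174 + 78.79 + 5.55 = −89.66 dBm
SNR = P_sig − N = −56.4 − (−89.66) = 33.26 dB → 33.3 dB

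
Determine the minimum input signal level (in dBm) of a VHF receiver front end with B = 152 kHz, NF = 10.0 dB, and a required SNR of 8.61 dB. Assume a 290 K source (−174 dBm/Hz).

−103.6 dBm

Sensitivity = −174 + 10 log₁₀(B) + NF + SNR_min
= −174 + 51.82 + 10.0 + 8.61
= −103.57 dBm → −103.6 dBm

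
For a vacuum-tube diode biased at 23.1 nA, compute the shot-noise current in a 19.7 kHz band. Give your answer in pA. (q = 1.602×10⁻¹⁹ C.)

12.1 pA

I_n = √(2qI·B)
2qI·B = 2 × 1.602×10⁻¹⁹ × 2.31×10⁻⁸ × 1.97×10⁴ = 1.46×10⁻²² A²
I_n = √(1.46×10⁻²²) = 1.21×10⁻¹¹ A = 12.1 pA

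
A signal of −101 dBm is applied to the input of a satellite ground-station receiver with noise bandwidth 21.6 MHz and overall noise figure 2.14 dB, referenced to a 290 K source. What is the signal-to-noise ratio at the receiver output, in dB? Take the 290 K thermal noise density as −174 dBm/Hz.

−2.5 dB

Noise floor: N = −174 + 10 log₁₀(B) + NF
10 log₁₀(2.16×10⁷) = 73.34 dB
N = −174 + 73.34 + 2.14 = −98.52 dBm
SNR = P_sig − N = −101 − (−98.52) = −2.48 dB → −2.5 dB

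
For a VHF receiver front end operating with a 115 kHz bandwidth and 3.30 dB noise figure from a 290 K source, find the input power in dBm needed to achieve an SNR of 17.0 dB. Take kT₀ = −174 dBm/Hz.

−103.1 dBm

Sensitivity = −174 + 10 log₁₀(B) + NF + SNR_min
= −174 + 50.61 + 3.30 + 17.0
= −103.09 dBm → −103.1 dBm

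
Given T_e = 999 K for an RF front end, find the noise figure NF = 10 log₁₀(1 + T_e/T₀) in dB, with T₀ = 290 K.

F = 1 + T_e/T₀ = 1 + 999/290 = 4.44483
NF = 10 log₁₀(4.44483) = 6.48 dB

6.48 dB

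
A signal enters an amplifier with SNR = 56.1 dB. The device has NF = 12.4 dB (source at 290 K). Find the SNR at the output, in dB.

43.7 dB

By definition F = SNR_in/SNR_out, so in dB: SNR_out = SNR_in − NF
SNR_out = 56.1 − 12.4 = 43.7 dB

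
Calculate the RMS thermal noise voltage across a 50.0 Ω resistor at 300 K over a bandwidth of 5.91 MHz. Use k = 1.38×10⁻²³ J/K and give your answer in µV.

V_n = √(4kTRB)
4kTRB = 4 × 1.38×10⁻²³ × 300 × 5.00×10¹ × 5.91×10⁶ = 4.89×10⁻¹² V²
V_n = √(4.89×10⁻¹²) = 2.21×10⁻⁶ V = 2.21 µV

2.21 µV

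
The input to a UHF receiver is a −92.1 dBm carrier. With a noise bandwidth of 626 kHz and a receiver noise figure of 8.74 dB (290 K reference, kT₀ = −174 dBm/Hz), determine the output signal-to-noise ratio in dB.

Noise floor: N = −174 + 10 log₁₀(B) + NF
10 log₁₀(6.26×10⁵) = 57.97 dB
N = −174 + 57.97 + 8.74 = −107.29 dBm
SNR = P_sig − N = −92.1 − (−107.29) = 15.19 dB → 15.2 dB

15.2 dB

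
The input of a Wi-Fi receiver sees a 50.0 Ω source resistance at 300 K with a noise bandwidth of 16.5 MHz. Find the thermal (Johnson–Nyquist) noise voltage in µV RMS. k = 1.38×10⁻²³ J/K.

V_n = √(4kTRB)
4kTRB = 4 × 1.38×10⁻²³ × 300 × 5.00×10¹ × 1.65×10⁷ = 1.37×10⁻¹¹ V²
V_n = √(1.37×10⁻¹¹) = 3.70×10⁻⁶ V = 3.70 µV

3.70 µV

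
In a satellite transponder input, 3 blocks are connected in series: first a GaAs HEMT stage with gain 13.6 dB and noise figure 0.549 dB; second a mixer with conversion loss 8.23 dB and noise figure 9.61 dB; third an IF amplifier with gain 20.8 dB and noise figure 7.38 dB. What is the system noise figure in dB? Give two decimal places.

Convert to linear (a loss of L dB is a gain of −L dB): F_i = 10^(NF_i/10), G_i = 10^(G_i,dB/10)
  Stage 1: F_1 = 10^(0.549/10) = 1.135, G_1 = 10^(13.6/10) = 22.91
  Stage 2: F_2 = 10^(9.61/10) = 9.141, G_2 = 10^(−8.23/10) = 0.1503
  Stage 3: F_3 = 10^(7.38/10) = 5.470, G_3 = 10^(20.8/10) = 120.2
Friis cascade:
  F = 1.135 + (9.141 − 1)/22.91 + (5.470 − 1)/3.443 = 2.788
NF = 10 log₁₀(2.788) = 4.45 dB

4.45 dB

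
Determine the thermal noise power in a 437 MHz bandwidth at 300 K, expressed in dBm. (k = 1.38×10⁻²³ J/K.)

−87.4 dBm

P_n = kTB = 1.38×10⁻²³ × 300 × 4.37×10⁸ = 1.81×10⁻¹² W
In dBm: 10 log₁₀(1.81×10⁻¹² / 10⁻³) = −87.4 dBm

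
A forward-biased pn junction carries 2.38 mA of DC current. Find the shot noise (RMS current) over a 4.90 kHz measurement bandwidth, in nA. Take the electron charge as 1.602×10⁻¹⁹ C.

1.93 nA

I_n = √(2qI·B)
2qI·B = 2 × 1.602×10⁻¹⁹ × 2.38×10⁻³ × 4.90×10³ = 3.74×10⁻¹⁸ A²
I_n = √(3.74×10⁻¹⁸) = 1.93×10⁻⁹ A = 1.93 nA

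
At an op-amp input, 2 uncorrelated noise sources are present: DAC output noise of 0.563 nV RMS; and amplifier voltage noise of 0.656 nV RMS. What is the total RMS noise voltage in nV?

0.864 nV

Uncorrelated sources add in power (mean-square): V_tot = √(ΣV_i²)
V_tot = √[(5.63×10⁻¹⁰)² + (6.56×10⁻¹⁰)²] = 8.64×10⁻¹⁰ V = 0.864 nV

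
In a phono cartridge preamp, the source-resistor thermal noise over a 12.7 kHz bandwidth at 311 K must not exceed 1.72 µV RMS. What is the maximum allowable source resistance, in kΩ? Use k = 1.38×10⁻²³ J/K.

Johnson–Nyquist: V_n = √(4kTRB) ⇒ R = V_n² / (4kTB)
4kTB = 4 × 1.38×10⁻²³ × 311 × 1.27×10⁴ = 2.18×10⁻¹⁶
R = (1.72×10⁻⁶)² / 2.18×10⁻¹⁶ = 1.36×10⁴ Ω = 13.6 kΩ

13.6 kΩ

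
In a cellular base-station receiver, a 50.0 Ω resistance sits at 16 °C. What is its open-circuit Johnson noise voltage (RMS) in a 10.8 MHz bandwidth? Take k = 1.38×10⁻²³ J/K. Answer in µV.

2.94 µV

T = 16 °C + 273.15 = 289.15 K
V_n = √(4kTRB)
4kTRB = 4 × 1.38×10⁻²³ × 289.15 × 5.00×10¹ × 1.08×10⁷ = 8.62×10⁻¹² V²
V_n = √(8.62×10⁻¹²) = 2.94×10⁻⁶ V = 2.94 µV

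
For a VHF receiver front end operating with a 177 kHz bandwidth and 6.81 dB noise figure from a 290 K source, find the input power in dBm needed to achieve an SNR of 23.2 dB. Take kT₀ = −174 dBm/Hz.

−91.5 dBm

Sensitivity = −174 + 10 log₁₀(B) + NF + SNR_min
= −174 + 52.48 + 6.81 + 23.2
= −91.51 dBm → −91.5 dBm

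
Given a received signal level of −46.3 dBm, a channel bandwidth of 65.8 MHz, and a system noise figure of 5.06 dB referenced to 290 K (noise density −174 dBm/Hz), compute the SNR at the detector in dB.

Noise floor: N = −174 + 10 log₁₀(B) + NF
10 log₁₀(6.58×10⁷) = 78.18 dB
N = −174 + 78.18 + 5.06 = −90.76 dBm
SNR = P_sig − N = −46.3 − (−90.76) = 44.46 dB → 44.5 dB

44.5 dB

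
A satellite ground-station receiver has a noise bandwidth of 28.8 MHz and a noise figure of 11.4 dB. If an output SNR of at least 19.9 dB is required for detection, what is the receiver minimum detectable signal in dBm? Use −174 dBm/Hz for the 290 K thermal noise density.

−68.1 dBm

Sensitivity = −174 + 10 log₁₀(B) + NF + SNR_min
= −174 + 74.59 + 11.4 + 19.9
= −68.11 dBm → −68.1 dBm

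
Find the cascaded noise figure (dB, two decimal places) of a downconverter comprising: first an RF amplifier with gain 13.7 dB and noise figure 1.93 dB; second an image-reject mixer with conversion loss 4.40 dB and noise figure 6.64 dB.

Convert to linear (a loss of L dB is a gain of −L dB): F_i = 10^(NF_i/10), G_i = 10^(G_i,dB/10)
  Stage 1: F_1 = 10^(1.93/10) = 1.560, G_1 = 10^(13.7/10) = 23.44
  Stage 2: F_2 = 10^(6.64/10) = 4.613, G_2 = 10^(−4.40/10) = 0.3631
Friis cascade:
  F = 1.560 + (4.613 − 1)/23.44 = 1.714
NF = 10 log₁₀(1.714) = 2.34 dB

2.34 dB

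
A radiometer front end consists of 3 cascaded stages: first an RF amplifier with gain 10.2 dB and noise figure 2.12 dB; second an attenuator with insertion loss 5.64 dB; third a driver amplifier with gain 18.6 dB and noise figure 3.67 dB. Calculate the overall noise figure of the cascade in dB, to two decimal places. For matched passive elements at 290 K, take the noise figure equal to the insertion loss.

3.71 dB

Convert to linear (a loss of L dB is a gain of −L dB): F_i = 10^(NF_i/10), G_i = 10^(G_i,dB/10)
  Stage 1: F_1 = 10^(2.12/10) = 1.629, G_1 = 10^(10.2/10) = 10.47
  Stage 2: F_2 = 10^(5.64/10) = 3.664, G_2 = 10^(−5.64/10) = 0.2729
  Stage 3: F_3 = 10^(3.67/10) = 2.328, G_3 = 10^(18.6/10) = 72.44
Friis cascade:
  F = 1.629 + (3.664 − 1)/10.47 + (2.328 − 1)/2.858 = 2.349
NF = 10 log₁₀(2.349) = 3.71 dB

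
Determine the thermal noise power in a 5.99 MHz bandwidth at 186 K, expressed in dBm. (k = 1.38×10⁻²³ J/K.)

P_n = kTB = 1.38×10⁻²³ × 186 × 5.99×10⁶ = 1.54×10⁻¹⁴ W
In dBm: 10 log₁₀(1.54×10⁻¹⁴ / 10⁻³) = −108.1 dBm

−108.1 dBm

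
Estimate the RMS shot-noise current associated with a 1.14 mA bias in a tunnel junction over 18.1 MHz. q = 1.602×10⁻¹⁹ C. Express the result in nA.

I_n = √(2qI·B)
2qI·B = 2 × 1.602×10⁻¹⁹ × 1.14×10⁻³ × 1.81×10⁷ = 6.61×10⁻¹⁵ A²
I_n = √(6.61×10⁻¹⁵) = 8.13×10⁻⁸ A = 81.3 nA

81.3 nA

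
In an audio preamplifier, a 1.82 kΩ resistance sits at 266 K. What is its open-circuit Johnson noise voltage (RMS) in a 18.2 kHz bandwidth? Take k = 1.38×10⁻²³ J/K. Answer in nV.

697 nV

V_n = √(4kTRB)
4kTRB = 4 × 1.38×10⁻²³ × 266 × 1.82×10³ × 1.82×10⁴ = 4.86×10⁻¹³ V²
V_n = √(4.86×10⁻¹³) = 6.97×10⁻⁷ V = 697 nV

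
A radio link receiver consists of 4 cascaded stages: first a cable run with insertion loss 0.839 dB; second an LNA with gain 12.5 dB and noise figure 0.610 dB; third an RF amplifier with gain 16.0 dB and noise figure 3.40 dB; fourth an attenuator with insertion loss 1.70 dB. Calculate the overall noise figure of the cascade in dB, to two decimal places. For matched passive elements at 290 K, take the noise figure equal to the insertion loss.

1.70 dB

Convert to linear (a loss of L dB is a gain of −L dB): F_i = 10^(NF_i/10), G_i = 10^(G_i,dB/10)
  Stage 1: F_1 = 10^(0.839/10) = 1.213, G_1 = 10^(−0.839/10) = 0.8243
  Stage 2: F_2 = 10^(0.610/10) = 1.151, G_2 = 10^(12.5/10) = 17.78
  Stage 3: F_3 = 10^(3.40/10) = 2.188, G_3 = 10^(16.0/10) = 39.81
  Stage 4: F_4 = 10^(1.70/10) = 1.479, G_4 = 10^(−1.70/10) = 0.6761
Friis cascade:
  F = 1.213 + (1.151 − 1)/0.8243 + (2.188 − 1)/14.66 + (1.479 − 1)/583.6 = 1.478
NF = 10 log₁₀(1.478) = 1.70 dB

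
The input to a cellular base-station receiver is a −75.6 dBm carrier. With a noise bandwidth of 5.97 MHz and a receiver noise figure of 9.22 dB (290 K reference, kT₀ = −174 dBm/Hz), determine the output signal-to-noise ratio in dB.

21.4 dB

Noise floor: N = −174 + 10 log₁₀(B) + NF
10 log₁₀(5.97×10⁶) = 67.76 dB
N = −174 + 67.76 + 9.22 = −97.02 dBm
SNR = P_sig − N = −75.6 − (−97.02) = 21.42 dB → 21.4 dB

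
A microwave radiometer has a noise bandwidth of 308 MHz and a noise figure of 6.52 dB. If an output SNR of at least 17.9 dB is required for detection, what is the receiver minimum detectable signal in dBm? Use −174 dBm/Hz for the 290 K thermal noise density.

Sensitivity = −174 + 10 log₁₀(B) + NF + SNR_min
= −174 + 84.89 + 6.52 + 17.9
= −64.69 dBm → −64.7 dBm

−64.7 dBm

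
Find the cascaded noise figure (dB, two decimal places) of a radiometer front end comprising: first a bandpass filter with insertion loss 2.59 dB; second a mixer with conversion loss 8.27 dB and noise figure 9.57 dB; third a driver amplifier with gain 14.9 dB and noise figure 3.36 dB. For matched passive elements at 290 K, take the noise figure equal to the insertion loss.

14.87 dB

Convert to linear (a loss of L dB is a gain of −L dB): F_i = 10^(NF_i/10), G_i = 10^(G_i,dB/10)
  Stage 1: F_1 = 10^(2.59/10) = 1.816, G_1 = 10^(−2.59/10) = 0.5508
  Stage 2: F_2 = 10^(9.57/10) = 9.057, G_2 = 10^(−8.27/10) = 0.1489
  Stage 3: F_3 = 10^(3.36/10) = 2.168, G_3 = 10^(14.9/10) = 30.90
Friis cascade:
  F = 1.816 + (9.057 − 1)/0.5508 + (2.168 − 1)/0.08204 = 30.68
NF = 10 log₁₀(30.68) = 14.87 dB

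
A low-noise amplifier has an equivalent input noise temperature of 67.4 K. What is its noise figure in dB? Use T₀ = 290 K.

0.908 dB

F = 1 + T_e/T₀ = 1 + 67.4/290 = 1.23241
NF = 10 log₁₀(1.23241) = 0.908 dB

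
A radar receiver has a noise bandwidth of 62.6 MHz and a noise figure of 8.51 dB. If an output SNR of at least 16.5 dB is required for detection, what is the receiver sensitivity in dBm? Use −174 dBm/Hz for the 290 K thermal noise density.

−71.0 dBm

Sensitivity = −174 + 10 log₁₀(B) + NF + SNR_min
= −174 + 77.97 + 8.51 + 16.5
= −71.02 dBm → −71.0 dBm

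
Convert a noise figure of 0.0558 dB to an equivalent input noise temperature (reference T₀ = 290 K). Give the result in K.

F = 10^(0.0558/10) = 1.01293
T_e = (F − 1)·T₀ = (1.01293 − 1) × 290 = 3.75 K

3.75 K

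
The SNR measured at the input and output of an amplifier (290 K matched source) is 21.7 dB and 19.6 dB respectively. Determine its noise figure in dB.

NF (dB) = SNR_in(dB) − SNR_out(dB) when the source is at T₀
NF = 21.7 − 19.6 = 2.1 dB

2.1 dB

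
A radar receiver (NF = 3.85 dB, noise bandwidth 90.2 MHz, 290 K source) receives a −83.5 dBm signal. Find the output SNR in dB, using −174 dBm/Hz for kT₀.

7.1 dB

Noise floor: N = −174 + 10 log₁₀(B) + NF
10 log₁₀(9.02×10⁷) = 79.55 dB
N = −174 + 79.55 + 3.85 = −90.60 dBm
SNR = P_sig − N = −83.5 − (−90.60) = 7.10 dB → 7.1 dB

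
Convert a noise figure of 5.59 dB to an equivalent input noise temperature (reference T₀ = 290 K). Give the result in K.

761 K

F = 10^(5.59/10) = 3.62243
T_e = (F − 1)·T₀ = (3.62243 − 1) × 290 = 761 K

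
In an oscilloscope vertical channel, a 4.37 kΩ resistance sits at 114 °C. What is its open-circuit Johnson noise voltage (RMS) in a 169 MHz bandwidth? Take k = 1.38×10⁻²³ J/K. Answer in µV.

T = 114 °C + 273.15 = 387.15 K
V_n = √(4kTRB)
4kTRB = 4 × 1.38×10⁻²³ × 387.15 × 4.37×10³ × 1.69×10⁸ = 1.58×10⁻⁸ V²
V_n = √(1.58×10⁻⁸) = 1.26×10⁻⁴ V = 126 µV

126 µV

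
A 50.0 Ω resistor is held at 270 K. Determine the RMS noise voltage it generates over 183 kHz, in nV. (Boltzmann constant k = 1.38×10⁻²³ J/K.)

V_n = √(4kTRB)
4kTRB = 4 × 1.38×10⁻²³ × 270 × 5.00×10¹ × 1.83×10⁵ = 1.36×10⁻¹³ V²
V_n = √(1.36×10⁻¹³) = 3.69×10⁻⁷ V = 369 nV

369 nV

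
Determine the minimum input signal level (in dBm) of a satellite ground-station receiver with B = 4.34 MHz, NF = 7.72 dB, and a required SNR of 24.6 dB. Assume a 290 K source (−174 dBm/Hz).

Sensitivity = −174 + 10 log₁₀(B) + NF + SNR_min
= −174 + 66.37 + 7.72 + 24.6
= −75.31 dBm → −75.3 dBm

−75.3 dBm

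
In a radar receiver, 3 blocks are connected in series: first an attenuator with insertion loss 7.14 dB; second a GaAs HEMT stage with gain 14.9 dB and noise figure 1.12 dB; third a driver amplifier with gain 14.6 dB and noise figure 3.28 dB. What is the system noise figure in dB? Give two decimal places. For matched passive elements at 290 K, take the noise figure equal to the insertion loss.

8.38 dB

Convert to linear (a loss of L dB is a gain of −L dB): F_i = 10^(NF_i/10), G_i = 10^(G_i,dB/10)
  Stage 1: F_1 = 10^(7.14/10) = 5.176, G_1 = 10^(−7.14/10) = 0.1932
  Stage 2: F_2 = 10^(1.12/10) = 1.294, G_2 = 10^(14.9/10) = 30.90
  Stage 3: F_3 = 10^(3.28/10) = 2.128, G_3 = 10^(14.6/10) = 28.84
Friis cascade:
  F = 5.176 + (1.294 − 1)/0.1932 + (2.128 − 1)/5.970 = 6.888
NF = 10 log₁₀(6.888) = 8.38 dB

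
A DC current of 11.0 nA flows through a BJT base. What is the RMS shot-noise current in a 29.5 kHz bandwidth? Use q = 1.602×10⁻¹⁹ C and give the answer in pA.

10.2 pA

I_n = √(2qI·B)
2qI·B = 2 × 1.602×10⁻¹⁹ × 1.10×10⁻⁸ × 2.95×10⁴ = 1.04×10⁻²² A²
I_n = √(1.04×10⁻²²) = 1.02×10⁻¹¹ A = 10.2 pA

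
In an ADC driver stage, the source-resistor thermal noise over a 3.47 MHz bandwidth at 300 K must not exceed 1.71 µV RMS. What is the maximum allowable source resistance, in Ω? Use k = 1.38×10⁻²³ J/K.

50.9 Ω

Johnson–Nyquist: V_n = √(4kTRB) ⇒ R = V_n² / (4kTB)
4kTB = 4 × 1.38×10⁻²³ × 300 × 3.47×10⁶ = 5.75×10⁻¹⁴
R = (1.71×10⁻⁶)² / 5.75×10⁻¹⁴ = 5.09×10¹ Ω = 50.9 Ω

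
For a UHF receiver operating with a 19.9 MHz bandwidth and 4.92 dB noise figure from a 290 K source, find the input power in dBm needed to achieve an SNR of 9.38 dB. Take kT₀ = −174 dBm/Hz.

−86.7 dBm

Sensitivity = −174 + 10 log₁₀(B) + NF + SNR_min
= −174 + 72.99 + 4.92 + 9.38
= −86.71 dBm → −86.7 dBm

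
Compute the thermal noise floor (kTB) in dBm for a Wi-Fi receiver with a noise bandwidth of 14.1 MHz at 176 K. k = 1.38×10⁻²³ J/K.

P_n = kTB = 1.38×10⁻²³ × 176 × 1.41×10⁷ = 3.42×10⁻¹⁴ W
In dBm: 10 log₁₀(3.42×10⁻¹⁴ / 10⁻³) = −104.7 dBm

−104.7 dBm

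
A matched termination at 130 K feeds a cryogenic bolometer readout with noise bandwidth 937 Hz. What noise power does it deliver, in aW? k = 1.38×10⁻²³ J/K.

1.68 aW

P_n = kTB = 1.38×10⁻²³ × 130 × 9.37×10² = 1.68×10⁻¹⁸ W = 1.68 aW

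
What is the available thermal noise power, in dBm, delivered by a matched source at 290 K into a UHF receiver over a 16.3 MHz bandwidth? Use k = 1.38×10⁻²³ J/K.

−101.9 dBm

P_n = kTB = 1.38×10⁻²³ × 290 × 1.63×10⁷ = 6.52×10⁻¹⁴ W
In dBm: 10 log₁₀(6.52×10⁻¹⁴ / 10⁻³) = −101.9 dBm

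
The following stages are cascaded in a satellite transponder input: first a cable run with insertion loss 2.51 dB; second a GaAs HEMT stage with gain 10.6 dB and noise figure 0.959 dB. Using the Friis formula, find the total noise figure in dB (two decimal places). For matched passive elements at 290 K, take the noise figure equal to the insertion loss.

Convert to linear (a loss of L dB is a gain of −L dB): F_i = 10^(NF_i/10), G_i = 10^(G_i,dB/10)
  Stage 1: F_1 = 10^(2.51/10) = 1.782, G_1 = 10^(−2.51/10) = 0.5610
  Stage 2: F_2 = 10^(0.959/10) = 1.247, G_2 = 10^(10.6/10) = 11.48
Friis cascade:
  F = 1.782 + (1.247 − 1)/0.5610 = 2.223
NF = 10 log₁₀(2.223) = 3.47 dB

3.47 dB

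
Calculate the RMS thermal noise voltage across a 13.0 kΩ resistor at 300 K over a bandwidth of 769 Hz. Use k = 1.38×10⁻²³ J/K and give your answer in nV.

407 nV

V_n = √(4kTRB)
4kTRB = 4 × 1.38×10⁻²³ × 300 × 1.30×10⁴ × 7.69×10² = 1.66×10⁻¹³ V²
V_n = √(1.66×10⁻¹³) = 4.07×10⁻⁷ V = 407 nV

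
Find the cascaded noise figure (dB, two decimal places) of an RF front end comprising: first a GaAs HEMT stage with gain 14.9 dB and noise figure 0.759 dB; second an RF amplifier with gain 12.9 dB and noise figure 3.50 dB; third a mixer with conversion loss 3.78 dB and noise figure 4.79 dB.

0.91 dB

Convert to linear (a loss of L dB is a gain of −L dB): F_i = 10^(NF_i/10), G_i = 10^(G_i,dB/10)
  Stage 1: F_1 = 10^(0.759/10) = 1.191, G_1 = 10^(14.9/10) = 30.90
  Stage 2: F_2 = 10^(3.50/10) = 2.239, G_2 = 10^(12.9/10) = 19.50
  Stage 3: F_3 = 10^(4.79/10) = 3.013, G_3 = 10^(−3.78/10) = 0.4188
Friis cascade:
  F = 1.191 + (2.239 − 1)/30.90 + (3.013 − 1)/602.6 = 1.234
NF = 10 log₁₀(1.234) = 0.91 dB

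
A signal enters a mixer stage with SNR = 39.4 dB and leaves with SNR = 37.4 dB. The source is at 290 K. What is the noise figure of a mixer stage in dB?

NF (dB) = SNR_in(dB) − SNR_out(dB) when the source is at T₀
NF = 39.4 − 37.4 = 2.0 dB

2.0 dB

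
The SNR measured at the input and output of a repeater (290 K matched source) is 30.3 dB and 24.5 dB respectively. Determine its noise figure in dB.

NF (dB) = SNR_in(dB) − SNR_out(dB) when the source is at T₀
NF = 30.3 − 24.5 = 5.8 dB

5.8 dB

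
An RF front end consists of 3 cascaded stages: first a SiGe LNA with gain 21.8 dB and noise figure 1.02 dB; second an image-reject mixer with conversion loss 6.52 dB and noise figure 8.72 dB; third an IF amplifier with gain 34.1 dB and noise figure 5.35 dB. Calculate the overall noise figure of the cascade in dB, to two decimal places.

Convert to linear (a loss of L dB is a gain of −L dB): F_i = 10^(NF_i/10), G_i = 10^(G_i,dB/10)
  Stage 1: F_1 = 10^(1.02/10) = 1.265, G_1 = 10^(21.8/10) = 151.4
  Stage 2: F_2 = 10^(8.72/10) = 7.447, G_2 = 10^(−6.52/10) = 0.2228
  Stage 3: F_3 = 10^(5.35/10) = 3.428, G_3 = 10^(34.1/10) = 2570
Friis cascade:
  F = 1.265 + (7.447 − 1)/151.4 + (3.428 − 1)/33.73 = 1.379
NF = 10 log₁₀(1.379) = 1.40 dB

1.40 dB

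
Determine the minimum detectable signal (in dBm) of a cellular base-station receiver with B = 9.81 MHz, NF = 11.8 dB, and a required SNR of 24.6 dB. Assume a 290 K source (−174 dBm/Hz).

−67.7 dBm

Sensitivity = −174 + 10 log₁₀(B) + NF + SNR_min
= −174 + 69.92 + 11.8 + 24.6
= −67.68 dBm → −67.7 dBm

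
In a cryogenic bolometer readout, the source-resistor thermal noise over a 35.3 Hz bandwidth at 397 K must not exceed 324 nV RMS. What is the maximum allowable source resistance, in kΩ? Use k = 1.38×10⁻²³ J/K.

136 kΩ

Johnson–Nyquist: V_n = √(4kTRB) ⇒ R = V_n² / (4kTB)
4kTB = 4 × 1.38×10⁻²³ × 397 × 3.53×10¹ = 7.74×10⁻¹⁹
R = (3.24×10⁻⁷)² / 7.74×10⁻¹⁹ = 1.36×10⁵ Ω = 136 kΩ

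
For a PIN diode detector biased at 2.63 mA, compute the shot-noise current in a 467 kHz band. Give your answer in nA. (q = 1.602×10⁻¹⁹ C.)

19.8 nA

I_n = √(2qI·B)
2qI·B = 2 × 1.602×10⁻¹⁹ × 2.63×10⁻³ × 4.67×10⁵ = 3.94×10⁻¹⁶ A²
I_n = √(3.94×10⁻¹⁶) = 1.98×10⁻⁸ A = 19.8 nA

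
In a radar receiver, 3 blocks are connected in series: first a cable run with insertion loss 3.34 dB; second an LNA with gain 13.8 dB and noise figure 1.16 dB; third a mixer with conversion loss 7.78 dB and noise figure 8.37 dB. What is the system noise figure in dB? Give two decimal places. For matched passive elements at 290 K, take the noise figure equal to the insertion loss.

5.25 dB

Convert to linear (a loss of L dB is a gain of −L dB): F_i = 10^(NF_i/10), G_i = 10^(G_i,dB/10)
  Stage 1: F_1 = 10^(3.34/10) = 2.158, G_1 = 10^(−3.34/10) = 0.4634
  Stage 2: F_2 = 10^(1.16/10) = 1.306, G_2 = 10^(13.8/10) = 23.99
  Stage 3: F_3 = 10^(8.37/10) = 6.871, G_3 = 10^(−7.78/10) = 0.1667
Friis cascade:
  F = 2.158 + (1.306 − 1)/0.4634 + (6.871 − 1)/11.12 = 3.346
NF = 10 log₁₀(3.346) = 5.25 dB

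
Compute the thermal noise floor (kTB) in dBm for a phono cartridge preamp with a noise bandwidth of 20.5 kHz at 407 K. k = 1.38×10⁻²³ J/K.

−129.4 dBm

P_n = kTB = 1.38×10⁻²³ × 407 × 2.05×10⁴ = 1.15×10⁻¹⁶ W
In dBm: 10 log₁₀(1.15×10⁻¹⁶ / 10⁻³) = −129.4 dBm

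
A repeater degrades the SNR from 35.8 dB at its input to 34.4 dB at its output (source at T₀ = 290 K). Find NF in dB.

1.4 dB

NF (dB) = SNR_in(dB) − SNR_out(dB) when the source is at T₀
NF = 35.8 − 34.4 = 1.4 dB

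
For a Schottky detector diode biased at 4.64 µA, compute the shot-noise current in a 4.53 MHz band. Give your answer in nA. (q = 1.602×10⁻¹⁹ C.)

I_n = √(2qI·B)
2qI·B = 2 × 1.602×10⁻¹⁹ × 4.64×10⁻⁶ × 4.53×10⁶ = 6.73×10⁻¹⁸ A²
I_n = √(6.73×10⁻¹⁸) = 2.60×10⁻⁹ A = 2.60 nA

2.60 nA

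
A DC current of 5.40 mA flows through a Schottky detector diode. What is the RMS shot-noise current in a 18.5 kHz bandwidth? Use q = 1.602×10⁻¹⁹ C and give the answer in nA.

I_n = √(2qI·B)
2qI·B = 2 × 1.602×10⁻¹⁹ × 5.40×10⁻³ × 1.85×10⁴ = 3.20×10⁻¹⁷ A²
I_n = √(3.20×10⁻¹⁷) = 5.66×10⁻⁹ A = 5.66 nA

5.66 nA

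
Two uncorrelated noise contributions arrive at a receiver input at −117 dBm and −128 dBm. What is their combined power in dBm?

Convert to linear, add, convert back:
P₁ = 2.00×10⁻¹⁵ W, P₂ = 1.58×10⁻¹⁶ W
P_tot = 2.15×10⁻¹⁵ W → 10 log₁₀(P_tot / 10⁻³) = −116.7 dBm

−116.7 dBm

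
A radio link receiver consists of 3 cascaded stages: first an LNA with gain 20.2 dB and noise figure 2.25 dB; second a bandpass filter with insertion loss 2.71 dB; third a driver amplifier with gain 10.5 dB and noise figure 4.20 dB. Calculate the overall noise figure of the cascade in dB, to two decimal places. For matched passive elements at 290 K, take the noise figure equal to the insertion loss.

Convert to linear (a loss of L dB is a gain of −L dB): F_i = 10^(NF_i/10), G_i = 10^(G_i,dB/10)
  Stage 1: F_1 = 10^(2.25/10) = 1.679, G_1 = 10^(20.2/10) = 104.7
  Stage 2: F_2 = 10^(2.71/10) = 1.866, G_2 = 10^(−2.71/10) = 0.5358
  Stage 3: F_3 = 10^(4.20/10) = 2.630, G_3 = 10^(10.5/10) = 11.22
Friis cascade:
  F = 1.679 + (1.866 − 1)/104.7 + (2.630 − 1)/56.10 = 1.716
NF = 10 log₁₀(1.716) = 2.35 dB

2.35 dB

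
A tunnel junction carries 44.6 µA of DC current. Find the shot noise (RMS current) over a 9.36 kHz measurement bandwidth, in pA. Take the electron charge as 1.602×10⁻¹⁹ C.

I_n = √(2qI·B)
2qI·B = 2 × 1.602×10⁻¹⁹ × 4.46×10⁻⁵ × 9.36×10³ = 1.34×10⁻¹⁹ A²
I_n = √(1.34×10⁻¹⁹) = 3.66×10⁻¹⁰ A = 366 pA

366 pA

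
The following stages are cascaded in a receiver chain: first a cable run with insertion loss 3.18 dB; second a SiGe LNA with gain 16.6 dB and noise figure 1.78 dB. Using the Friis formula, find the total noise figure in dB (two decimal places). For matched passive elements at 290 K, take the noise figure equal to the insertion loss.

4.96 dB

Convert to linear (a loss of L dB is a gain of −L dB): F_i = 10^(NF_i/10), G_i = 10^(G_i,dB/10)
  Stage 1: F_1 = 10^(3.18/10) = 2.080, G_1 = 10^(−3.18/10) = 0.4808
  Stage 2: F_2 = 10^(1.78/10) = 1.507, G_2 = 10^(16.6/10) = 45.71
Friis cascade:
  F = 2.080 + (1.507 − 1)/0.4808 = 3.133
NF = 10 log₁₀(3.133) = 4.96 dB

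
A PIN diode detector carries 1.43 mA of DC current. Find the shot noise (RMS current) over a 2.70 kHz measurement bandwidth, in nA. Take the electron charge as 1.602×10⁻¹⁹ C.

1.11 nA

I_n = √(2qI·B)
2qI·B = 2 × 1.602×10⁻¹⁹ × 1.43×10⁻³ × 2.70×10³ = 1.24×10⁻¹⁸ A²
I_n = √(1.24×10⁻¹⁸) = 1.11×10⁻⁹ A = 1.11 nA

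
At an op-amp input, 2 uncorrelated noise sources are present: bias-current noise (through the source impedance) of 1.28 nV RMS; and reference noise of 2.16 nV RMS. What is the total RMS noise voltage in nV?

Uncorrelated sources add in power (mean-square): V_tot = √(ΣV_i²)
V_tot = √[(1.28×10⁻⁹)² + (2.16×10⁻⁹)²] = 2.51×10⁻⁹ V = 2.51 nV

2.51 nV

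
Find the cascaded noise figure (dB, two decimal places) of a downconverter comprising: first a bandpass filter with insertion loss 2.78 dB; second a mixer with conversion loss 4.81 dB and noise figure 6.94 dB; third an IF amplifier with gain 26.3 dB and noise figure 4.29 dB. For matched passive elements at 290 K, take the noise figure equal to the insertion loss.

Convert to linear (a loss of L dB is a gain of −L dB): F_i = 10^(NF_i/10), G_i = 10^(G_i,dB/10)
  Stage 1: F_1 = 10^(2.78/10) = 1.897, G_1 = 10^(−2.78/10) = 0.5272
  Stage 2: F_2 = 10^(6.94/10) = 4.943, G_2 = 10^(−4.81/10) = 0.3304
  Stage 3: F_3 = 10^(4.29/10) = 2.685, G_3 = 10^(26.3/10) = 426.6
Friis cascade:
  F = 1.897 + (4.943 − 1)/0.5272 + (2.685 − 1)/0.1742 = 19.05
NF = 10 log₁₀(19.05) = 12.80 dB

12.80 dB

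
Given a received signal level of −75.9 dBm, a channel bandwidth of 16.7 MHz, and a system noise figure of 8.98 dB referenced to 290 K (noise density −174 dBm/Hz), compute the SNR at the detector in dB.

16.9 dB

Noise floor: N = −174 + 10 log₁₀(B) + NF
10 log₁₀(1.67×10⁷) = 72.23 dB
N = −174 + 72.23 + 8.98 = −92.79 dBm
SNR = P_sig − N = −75.9 − (−92.79) = 16.89 dB → 16.9 dB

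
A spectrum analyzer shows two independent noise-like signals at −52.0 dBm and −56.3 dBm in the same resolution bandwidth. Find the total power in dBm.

−50.6 dBm

Convert to linear, add, convert back:
P₁ = 6.31×10⁻⁹ W, P₂ = 2.34×10⁻⁹ W
P_tot = 8.65×10⁻⁹ W → 10 log₁₀(P_tot / 10⁻³) = −50.6 dBm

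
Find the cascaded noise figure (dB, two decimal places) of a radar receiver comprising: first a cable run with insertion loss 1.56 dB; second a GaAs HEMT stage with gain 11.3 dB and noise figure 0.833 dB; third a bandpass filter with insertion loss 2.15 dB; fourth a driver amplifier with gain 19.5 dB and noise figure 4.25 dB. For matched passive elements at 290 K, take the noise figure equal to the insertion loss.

Convert to linear (a loss of L dB is a gain of −L dB): F_i = 10^(NF_i/10), G_i = 10^(G_i,dB/10)
  Stage 1: F_1 = 10^(1.56/10) = 1.432, G_1 = 10^(−1.56/10) = 0.6982
  Stage 2: F_2 = 10^(0.833/10) = 1.211, G_2 = 10^(11.3/10) = 13.49
  Stage 3: F_3 = 10^(2.15/10) = 1.641, G_3 = 10^(−2.15/10) = 0.6095
  Stage 4: F_4 = 10^(4.25/10) = 2.661, G_4 = 10^(19.5/10) = 89.13
Friis cascade:
  F = 1.432 + (1.211 − 1)/0.6982 + (1.641 − 1)/9.419 + (2.661 − 1)/5.741 = 2.092
NF = 10 log₁₀(2.092) = 3.21 dB

3.21 dB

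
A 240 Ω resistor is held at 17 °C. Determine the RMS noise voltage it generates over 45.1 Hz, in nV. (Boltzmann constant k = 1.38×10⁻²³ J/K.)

13.2 nV

T = 17 °C + 273.15 = 290.15 K
V_n = √(4kTRB)
4kTRB = 4 × 1.38×10⁻²³ × 290.15 × 2.40×10² × 4.51×10¹ = 1.73×10⁻¹⁶ V²
V_n = √(1.73×10⁻¹⁶) = 1.32×10⁻⁸ V = 13.2 nV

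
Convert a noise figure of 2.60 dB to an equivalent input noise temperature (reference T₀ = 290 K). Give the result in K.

238 K

F = 10^(2.60/10) = 1.8197
T_e = (F − 1)·T₀ = (1.8197 − 1) × 290 = 238 K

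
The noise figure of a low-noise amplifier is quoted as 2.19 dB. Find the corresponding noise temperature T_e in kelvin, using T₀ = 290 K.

190 K

F = 10^(2.19/10) = 1.65577
T_e = (F − 1)·T₀ = (1.65577 − 1) × 290 = 190 K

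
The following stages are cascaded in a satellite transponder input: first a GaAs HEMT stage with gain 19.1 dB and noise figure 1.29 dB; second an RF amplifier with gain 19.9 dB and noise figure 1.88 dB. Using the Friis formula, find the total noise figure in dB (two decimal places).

Convert to linear (a loss of L dB is a gain of −L dB): F_i = 10^(NF_i/10), G_i = 10^(G_i,dB/10)
  Stage 1: F_1 = 10^(1.29/10) = 1.346, G_1 = 10^(19.1/10) = 81.28
  Stage 2: F_2 = 10^(1.88/10) = 1.542, G_2 = 10^(19.9/10) = 97.72
Friis cascade:
  F = 1.346 + (1.542 − 1)/81.28 = 1.353
NF = 10 log₁₀(1.353) = 1.31 dB

1.31 dB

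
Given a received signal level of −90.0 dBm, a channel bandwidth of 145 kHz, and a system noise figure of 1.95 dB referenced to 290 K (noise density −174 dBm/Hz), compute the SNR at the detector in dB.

30.4 dB

Noise floor: N = −174 + 10 log₁₀(B) + NF
10 log₁₀(1.45×10⁵) = 51.61 dB
N = −174 + 51.61 + 1.95 = −120.44 dBm
SNR = P_sig − N = −90.0 − (−120.44) = 30.44 dB → 30.4 dB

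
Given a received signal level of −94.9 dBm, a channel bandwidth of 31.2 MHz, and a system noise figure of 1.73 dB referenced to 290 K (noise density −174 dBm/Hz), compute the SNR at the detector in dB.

2.4 dB

Noise floor: N = −174 + 10 log₁₀(B) + NF
10 log₁₀(3.12×10⁷) = 74.94 dB
N = −174 + 74.94 + 1.73 = −97.33 dBm
SNR = P_sig − N = −94.9 − (−97.33) = 2.43 dB → 2.4 dB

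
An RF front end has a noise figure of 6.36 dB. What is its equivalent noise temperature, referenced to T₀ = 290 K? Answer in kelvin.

F = 10^(6.36/10) = 4.32514
T_e = (F − 1)·T₀ = (4.32514 − 1) × 290 = 964 K

964 K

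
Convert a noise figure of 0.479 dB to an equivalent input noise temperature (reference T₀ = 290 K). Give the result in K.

33.8 K

F = 10^(0.479/10) = 1.11661
T_e = (F − 1)·T₀ = (1.11661 − 1) × 290 = 33.8 K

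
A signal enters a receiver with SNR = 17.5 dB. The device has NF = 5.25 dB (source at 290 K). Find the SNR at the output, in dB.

By definition F = SNR_in/SNR_out, so in dB: SNR_out = SNR_in − NF
SNR_out = 17.5 − 5.25 = 12.25 dB

12.25 dB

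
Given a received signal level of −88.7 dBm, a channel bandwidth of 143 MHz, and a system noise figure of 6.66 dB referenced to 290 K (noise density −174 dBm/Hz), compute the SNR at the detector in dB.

Noise floor: N = −174 + 10 log₁₀(B) + NF
10 log₁₀(1.43×10⁸) = 81.55 dB
N = −174 + 81.55 + 6.66 = −85.79 dBm
SNR = P_sig − N = −88.7 − (−85.79) = −2.91 dB → −2.9 dB

−2.9 dB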